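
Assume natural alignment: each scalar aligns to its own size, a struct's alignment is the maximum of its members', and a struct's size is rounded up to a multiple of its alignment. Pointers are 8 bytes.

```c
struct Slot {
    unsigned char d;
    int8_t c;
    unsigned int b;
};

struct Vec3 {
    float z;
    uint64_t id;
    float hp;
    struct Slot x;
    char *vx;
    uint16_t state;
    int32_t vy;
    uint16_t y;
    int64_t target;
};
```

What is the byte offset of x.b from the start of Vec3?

24

Slot: d at 0 (size 1, align 1) → ends 1; c at 1 (size 1, align 1) → ends 2; pad 2 to align 4 for b; b at 4 (size 4, align 4) → ends 8; total 8 bytes, alignment 4
z at 0 (size 4, align 4) → ends 4
pad 4 to align 8 for id
id at 8 (size 8, align 8) → ends 16
hp at 16 (size 4, align 4) → ends 20
x at 20 (size 8, align 4) → ends 28
within Slot: b at 4
20 + 4 = 24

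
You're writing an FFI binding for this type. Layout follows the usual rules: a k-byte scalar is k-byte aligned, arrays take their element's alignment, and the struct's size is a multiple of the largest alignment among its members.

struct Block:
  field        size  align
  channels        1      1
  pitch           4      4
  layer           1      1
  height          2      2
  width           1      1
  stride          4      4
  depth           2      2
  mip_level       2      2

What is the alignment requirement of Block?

member alignments: channels=1, pitch=4, layer=1, height=2, width=1, stride=4, depth=2, mip_level=2
max = 4

4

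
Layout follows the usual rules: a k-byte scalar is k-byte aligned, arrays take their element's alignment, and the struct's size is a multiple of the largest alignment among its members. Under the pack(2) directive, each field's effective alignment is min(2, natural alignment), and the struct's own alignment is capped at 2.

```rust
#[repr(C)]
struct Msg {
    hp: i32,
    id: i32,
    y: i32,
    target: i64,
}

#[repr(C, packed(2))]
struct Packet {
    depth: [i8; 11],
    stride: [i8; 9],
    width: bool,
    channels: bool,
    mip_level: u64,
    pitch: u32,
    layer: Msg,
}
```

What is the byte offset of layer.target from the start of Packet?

50

Msg: hp at 0 (size 4, align 4) → ends 4; id at 4 (size 4, align 4) → ends 8; y at 8 (size 4, align 4) → ends 12; pad 4 to align 8 for target; target at 16 (size 8, align 8) → ends 24; total 24 bytes, alignment 8
depth at 0 (size 11, align 1) → ends 11
stride at 11 (size 9, align 1) → ends 20
width at 20 (size 1, align 1) → ends 21
channels at 21 (size 1, align 1) → ends 22
mip_level at 22 (size 8, align 2) → ends 30
pitch at 30 (size 4, align 2) → ends 34
layer at 34 (size 24, align 2) → ends 58
within Msg: target at 16
34 + 16 = 50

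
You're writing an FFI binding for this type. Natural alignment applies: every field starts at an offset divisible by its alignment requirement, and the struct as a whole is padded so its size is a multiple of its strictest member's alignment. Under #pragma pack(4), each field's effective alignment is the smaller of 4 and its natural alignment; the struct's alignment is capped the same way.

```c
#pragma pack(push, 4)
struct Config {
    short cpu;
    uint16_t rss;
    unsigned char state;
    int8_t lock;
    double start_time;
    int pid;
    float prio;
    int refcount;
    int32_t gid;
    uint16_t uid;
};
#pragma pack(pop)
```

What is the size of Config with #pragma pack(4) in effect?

0..2  cpu  (2B, 2-aligned)
2..4  rss  (2B, 2-aligned)
4..5  state  (1B, 1-aligned)
5..6  lock  (1B, 1-aligned)
6..8  -- padding (2B)
8..16  start_time  (8B, 4-aligned)
16..20  pid  (4B, 4-aligned)
20..24  prio  (4B, 4-aligned)
24..28  refcount  (4B, 4-aligned)
28..32  gid  (4B, 4-aligned)
32..34  uid  (2B, 2-aligned)
34..36  -- tail padding (2B)
sizeof = 36, alignof = 4

36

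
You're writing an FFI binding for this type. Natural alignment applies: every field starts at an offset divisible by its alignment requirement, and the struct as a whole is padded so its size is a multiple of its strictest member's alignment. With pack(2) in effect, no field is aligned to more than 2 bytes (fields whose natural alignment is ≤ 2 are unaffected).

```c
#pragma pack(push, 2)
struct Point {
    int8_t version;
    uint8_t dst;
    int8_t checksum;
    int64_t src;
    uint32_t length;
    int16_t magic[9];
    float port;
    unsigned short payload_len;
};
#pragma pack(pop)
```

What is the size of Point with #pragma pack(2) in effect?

version at 0 (size 1, align 1) → ends 1
dst at 1 (size 1, align 1) → ends 2
checksum at 2 (size 1, align 1) → ends 3
pad 1 to align 2 for src
src at 4 (size 8, align 2) → ends 12
length at 12 (size 4, align 2) → ends 16
magic at 16 (size 18, align 2) → ends 34
port at 34 (size 4, align 2) → ends 38
payload_len at 38 (size 2, align 2) → ends 40
total 40 bytes, alignment 2

40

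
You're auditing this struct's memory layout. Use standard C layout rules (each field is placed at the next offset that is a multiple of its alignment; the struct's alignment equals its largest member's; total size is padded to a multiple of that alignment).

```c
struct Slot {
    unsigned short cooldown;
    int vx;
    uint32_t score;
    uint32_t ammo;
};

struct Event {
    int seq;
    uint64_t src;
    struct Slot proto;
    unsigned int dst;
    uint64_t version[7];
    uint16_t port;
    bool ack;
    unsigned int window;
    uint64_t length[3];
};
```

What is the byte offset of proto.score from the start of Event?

Slot: @0: cooldown [2B, align 2] → 2; +2 pad (align 4); @4: vx [4B, align 4] → 8; @8: score [4B, align 4] → 12; @12: ammo [4B, align 4] → 16; size 16, align 4
@0: seq [4B, align 4] → 4
+4 pad (align 8)
@8: src [8B, align 8] → 16
@16: proto [16B, align 4] → 32
within Slot: score at 8
16 + 8 = 24

24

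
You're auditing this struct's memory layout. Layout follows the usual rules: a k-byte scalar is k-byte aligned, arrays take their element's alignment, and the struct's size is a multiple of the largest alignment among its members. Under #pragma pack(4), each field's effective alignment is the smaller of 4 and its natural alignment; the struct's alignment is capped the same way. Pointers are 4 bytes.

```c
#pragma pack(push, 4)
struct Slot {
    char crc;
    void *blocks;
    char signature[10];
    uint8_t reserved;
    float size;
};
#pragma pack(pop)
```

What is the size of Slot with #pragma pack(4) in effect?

crc at 0 (size 1, align 1) → ends 1
pad 3 to align 4 for blocks
blocks at 4 (size 4, align 4) → ends 8
signature at 8 (size 10, align 1) → ends 18
reserved at 18 (size 1, align 1) → ends 19
pad 1 to align 4 for size
size at 20 (size 4, align 4) → ends 24
total 24 bytes, alignment 4

24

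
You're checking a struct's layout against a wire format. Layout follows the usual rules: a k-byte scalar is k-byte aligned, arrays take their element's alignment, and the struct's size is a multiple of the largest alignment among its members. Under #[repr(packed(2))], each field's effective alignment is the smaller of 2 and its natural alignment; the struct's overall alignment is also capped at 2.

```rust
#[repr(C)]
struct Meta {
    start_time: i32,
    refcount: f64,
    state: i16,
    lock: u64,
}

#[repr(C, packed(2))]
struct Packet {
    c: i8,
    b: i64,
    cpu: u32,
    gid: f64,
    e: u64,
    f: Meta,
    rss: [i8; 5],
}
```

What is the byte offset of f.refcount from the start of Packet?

Meta: @0: start_time [4B, align 4] → 4; +4 pad (align 8); @8: refcount [8B, align 8] → 16; @16: state [2B, align 2] → 18; +6 pad (align 8); @24: lock [8B, align 8] → 32; size 32, align 8
@0: c [1B, align 1] → 1
+1 pad (align 2)
@2: b [8B, align 2] → 10
@10: cpu [4B, align 2] → 14
@14: gid [8B, align 2] → 22
@22: e [8B, align 2] → 30
@30: f [32B, align 2] → 62
within Meta: refcount at 8
30 + 8 = 38

38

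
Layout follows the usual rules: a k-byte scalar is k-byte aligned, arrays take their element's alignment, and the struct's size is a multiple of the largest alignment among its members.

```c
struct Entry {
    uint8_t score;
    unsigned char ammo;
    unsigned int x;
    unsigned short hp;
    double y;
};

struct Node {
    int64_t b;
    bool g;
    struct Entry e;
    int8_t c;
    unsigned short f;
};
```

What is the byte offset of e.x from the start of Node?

20

Entry: 0..1  score  (1B, 1-aligned); 1..2  ammo  (1B, 1-aligned); 2..4  -- padding (2B); 4..8  x  (4B, 4-aligned); 8..10  hp  (2B, 2-aligned); 10..16  -- padding (6B); 16..24  y  (8B, 8-aligned); sizeof = 24, alignof = 8
0..8  b  (8B, 8-aligned)
8..9  g  (1B, 1-aligned)
9..16  -- padding (7B)
16..40  e  (24B, 8-aligned)
within Entry: x at 4
16 + 4 = 20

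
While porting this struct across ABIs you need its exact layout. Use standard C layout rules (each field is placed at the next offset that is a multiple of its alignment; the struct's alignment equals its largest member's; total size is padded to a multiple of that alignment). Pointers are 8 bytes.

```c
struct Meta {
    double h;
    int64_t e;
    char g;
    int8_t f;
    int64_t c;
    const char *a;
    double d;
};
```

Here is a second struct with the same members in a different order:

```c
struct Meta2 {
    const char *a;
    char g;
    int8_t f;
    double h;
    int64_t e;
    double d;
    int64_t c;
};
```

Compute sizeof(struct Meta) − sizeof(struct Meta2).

h at 0 (size 8, align 8) → ends 8
e at 8 (size 8, align 8) → ends 16
g at 16 (size 1, align 1) → ends 17
f at 17 (size 1, align 1) → ends 18
pad 6 to align 8 for c
c at 24 (size 8, align 8) → ends 32
a at 32 (size 8, align 8) → ends 40
d at 40 (size 8, align 8) → ends 48
total 48 bytes, alignment 8
— Meta2 —
a at 0 (size 8, align 8) → ends 8
g at 8 (size 1, align 1) → ends 9
f at 9 (size 1, align 1) → ends 10
pad 6 to align 8 for h
h at 16 (size 8, align 8) → ends 24
e at 24 (size 8, align 8) → ends 32
d at 32 (size 8, align 8) → ends 40
c at 40 (size 8, align 8) → ends 48
total 48 bytes, alignment 8
48 − 48 = 0

0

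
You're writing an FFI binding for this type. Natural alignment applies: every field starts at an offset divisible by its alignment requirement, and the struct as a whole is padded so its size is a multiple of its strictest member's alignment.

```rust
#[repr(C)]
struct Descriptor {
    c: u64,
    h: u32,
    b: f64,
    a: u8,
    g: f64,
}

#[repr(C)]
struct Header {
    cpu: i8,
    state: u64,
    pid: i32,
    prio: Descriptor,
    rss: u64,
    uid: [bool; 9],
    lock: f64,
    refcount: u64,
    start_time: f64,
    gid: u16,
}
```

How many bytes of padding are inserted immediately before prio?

Descriptor: 0..8  c  (8B, 8-aligned); 8..12  h  (4B, 4-aligned); 12..16  -- padding (4B); 16..24  b  (8B, 8-aligned); 24..25  a  (1B, 1-aligned); 25..32  -- padding (7B); 32..40  g  (8B, 8-aligned); sizeof = 40, alignof = 8
0..1  cpu  (1B, 1-aligned)
1..8  -- padding (7B)
8..16  state  (8B, 8-aligned)
16..20  pid  (4B, 4-aligned)
20..24  -- padding (4B)
24..64  prio  (40B, 8-aligned)

4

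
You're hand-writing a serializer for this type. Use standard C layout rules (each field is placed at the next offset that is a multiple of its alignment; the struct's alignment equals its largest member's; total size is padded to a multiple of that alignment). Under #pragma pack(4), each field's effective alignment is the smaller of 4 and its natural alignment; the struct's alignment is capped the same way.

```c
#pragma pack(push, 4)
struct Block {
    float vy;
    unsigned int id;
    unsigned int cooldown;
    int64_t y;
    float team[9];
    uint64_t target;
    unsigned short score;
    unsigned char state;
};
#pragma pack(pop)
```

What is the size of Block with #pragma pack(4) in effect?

vy at 0 (size 4, align 4) → ends 4
id at 4 (size 4, align 4) → ends 8
cooldown at 8 (size 4, align 4) → ends 12
y at 12 (size 8, align 4) → ends 20
team at 20 (size 36, align 4) → ends 56
target at 56 (size 8, align 4) → ends 64
score at 64 (size 2, align 2) → ends 66
state at 66 (size 1, align 1) → ends 67
tail pad 1 to reach multiple of 4
total 68 bytes, alignment 4

68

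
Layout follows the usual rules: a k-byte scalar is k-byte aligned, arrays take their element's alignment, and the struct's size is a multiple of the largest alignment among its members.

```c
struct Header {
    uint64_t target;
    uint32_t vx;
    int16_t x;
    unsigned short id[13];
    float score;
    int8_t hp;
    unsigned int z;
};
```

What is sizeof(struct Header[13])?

728

0..8  target  (8B, 8-aligned)
8..12  vx  (4B, 4-aligned)
12..14  x  (2B, 2-aligned)
14..40  id  (26B, 2-aligned)
40..44  score  (4B, 4-aligned)
44..45  hp  (1B, 1-aligned)
45..48  -- padding (3B)
48..52  z  (4B, 4-aligned)
52..56  -- tail padding (4B)
sizeof = 56, alignof = 8
array of 13: 13 × 56 = 728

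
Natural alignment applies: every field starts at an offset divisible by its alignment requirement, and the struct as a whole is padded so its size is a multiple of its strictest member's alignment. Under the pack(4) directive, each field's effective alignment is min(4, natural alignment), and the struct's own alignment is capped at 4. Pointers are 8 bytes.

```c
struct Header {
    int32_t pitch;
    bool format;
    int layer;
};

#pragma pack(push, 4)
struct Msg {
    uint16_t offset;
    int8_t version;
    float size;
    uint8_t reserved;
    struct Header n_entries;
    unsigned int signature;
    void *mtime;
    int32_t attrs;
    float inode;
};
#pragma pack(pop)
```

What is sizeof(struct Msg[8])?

352

Header: @0: pitch [4B, align 4] → 4; @4: format [1B, align 1] → 5; +3 pad (align 4); @8: layer [4B, align 4] → 12; size 12, align 4
@0: offset [2B, align 2] → 2
@2: version [1B, align 1] → 3
+1 pad (align 4)
@4: size [4B, align 4] → 8
@8: reserved [1B, align 1] → 9
+3 pad (align 4)
@12: n_entries [12B, align 4] → 24
@24: signature [4B, align 4] → 28
@28: mtime [8B, align 4] → 36
@36: attrs [4B, align 4] → 40
@40: inode [4B, align 4] → 44
size 44, align 4
array of 8: 8 × 44 = 352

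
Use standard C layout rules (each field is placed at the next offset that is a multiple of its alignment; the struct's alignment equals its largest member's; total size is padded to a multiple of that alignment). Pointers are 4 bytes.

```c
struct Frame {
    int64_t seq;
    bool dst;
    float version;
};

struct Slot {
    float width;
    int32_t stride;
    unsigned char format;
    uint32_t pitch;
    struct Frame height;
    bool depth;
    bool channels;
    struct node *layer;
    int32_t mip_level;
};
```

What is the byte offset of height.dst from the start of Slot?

24

Frame: 0..8  seq  (8B, 8-aligned); 8..9  dst  (1B, 1-aligned); 9..12  -- padding (3B); 12..16  version  (4B, 4-aligned); sizeof = 16, alignof = 8
0..4  width  (4B, 4-aligned)
4..8  stride  (4B, 4-aligned)
8..9  format  (1B, 1-aligned)
9..12  -- padding (3B)
12..16  pitch  (4B, 4-aligned)
16..32  height  (16B, 8-aligned)
within Frame: dst at 8
16 + 8 = 24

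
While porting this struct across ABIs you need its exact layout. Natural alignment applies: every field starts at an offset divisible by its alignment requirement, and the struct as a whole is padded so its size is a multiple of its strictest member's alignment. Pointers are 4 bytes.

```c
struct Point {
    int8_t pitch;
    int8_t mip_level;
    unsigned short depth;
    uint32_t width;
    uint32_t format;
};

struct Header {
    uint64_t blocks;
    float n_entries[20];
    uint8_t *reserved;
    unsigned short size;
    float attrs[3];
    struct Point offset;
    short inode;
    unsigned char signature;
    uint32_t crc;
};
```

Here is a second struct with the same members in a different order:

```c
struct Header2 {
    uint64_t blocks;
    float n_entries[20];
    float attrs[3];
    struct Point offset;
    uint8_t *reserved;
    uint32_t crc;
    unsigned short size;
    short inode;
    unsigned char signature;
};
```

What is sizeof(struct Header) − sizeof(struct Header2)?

Point: @0: pitch [1B, align 1] → 1; @1: mip_level [1B, align 1] → 2; @2: depth [2B, align 2] → 4; @4: width [4B, align 4] → 8; @8: format [4B, align 4] → 12; size 12, align 4
@0: blocks [8B, align 8] → 8
@8: n_entries [80B, align 4] → 88
@88: reserved [4B, align 4] → 92
@92: size [2B, align 2] → 94
+2 pad (align 4)
@96: attrs [12B, align 4] → 108
@108: offset [12B, align 4] → 120
@120: inode [2B, align 2] → 122
@122: signature [1B, align 1] → 123
+1 pad (align 4)
@124: crc [4B, align 4] → 128
size 128, align 8
— Header2 —
@0: blocks [8B, align 8] → 8
@8: n_entries [80B, align 4] → 88
@88: attrs [12B, align 4] → 100
@100: offset [12B, align 4] → 112
@112: reserved [4B, align 4] → 116
@116: crc [4B, align 4] → 120
@120: size [2B, align 2] → 122
@122: inode [2B, align 2] → 124
@124: signature [1B, align 1] → 125
+3 tail pad (align 8)
size 128, align 8
128 − 128 = 0

0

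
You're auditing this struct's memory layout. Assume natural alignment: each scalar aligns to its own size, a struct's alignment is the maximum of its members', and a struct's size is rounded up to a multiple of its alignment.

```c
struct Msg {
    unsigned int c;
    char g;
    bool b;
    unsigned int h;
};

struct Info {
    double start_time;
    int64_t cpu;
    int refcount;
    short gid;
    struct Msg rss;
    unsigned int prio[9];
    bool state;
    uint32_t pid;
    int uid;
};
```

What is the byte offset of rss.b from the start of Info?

Msg: 0..4  c  (4B, 4-aligned); 4..5  g  (1B, 1-aligned); 5..6  b  (1B, 1-aligned); 6..8  -- padding (2B); 8..12  h  (4B, 4-aligned); sizeof = 12, alignof = 4
0..8  start_time  (8B, 8-aligned)
8..16  cpu  (8B, 8-aligned)
16..20  refcount  (4B, 4-aligned)
20..22  gid  (2B, 2-aligned)
22..24  -- padding (2B)
24..36  rss  (12B, 4-aligned)
within Msg: b at 5
24 + 5 = 29

29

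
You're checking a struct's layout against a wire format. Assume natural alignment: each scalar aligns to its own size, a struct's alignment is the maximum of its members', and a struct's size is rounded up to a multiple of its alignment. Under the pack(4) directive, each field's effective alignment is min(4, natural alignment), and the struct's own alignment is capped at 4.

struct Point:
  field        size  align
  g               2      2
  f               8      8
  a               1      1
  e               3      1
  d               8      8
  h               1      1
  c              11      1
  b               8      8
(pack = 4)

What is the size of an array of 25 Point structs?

1100

@0: g [2B, align 2] → 2
+2 pad (align 4)
@4: f [8B, align 4] → 12
@12: a [1B, align 1] → 13
@13: e [3B, align 1] → 16
@16: d [8B, align 4] → 24
@24: h [1B, align 1] → 25
@25: c [11B, align 1] → 36
@36: b [8B, align 4] → 44
size 44, align 4
array of 25: 25 × 44 = 1100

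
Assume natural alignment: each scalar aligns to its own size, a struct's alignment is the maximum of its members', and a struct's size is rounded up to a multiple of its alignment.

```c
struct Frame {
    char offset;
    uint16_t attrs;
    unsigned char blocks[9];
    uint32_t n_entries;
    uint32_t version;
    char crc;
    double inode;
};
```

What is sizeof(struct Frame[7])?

0..1  offset  (1B, 1-aligned)
1..2  -- padding (1B)
2..4  attrs  (2B, 2-aligned)
4..13  blocks  (9B, 1-aligned)
13..16  -- padding (3B)
16..20  n_entries  (4B, 4-aligned)
20..24  version  (4B, 4-aligned)
24..25  crc  (1B, 1-aligned)
25..32  -- padding (7B)
32..40  inode  (8B, 8-aligned)
sizeof = 40, alignof = 8
array of 7: 7 × 40 = 280

280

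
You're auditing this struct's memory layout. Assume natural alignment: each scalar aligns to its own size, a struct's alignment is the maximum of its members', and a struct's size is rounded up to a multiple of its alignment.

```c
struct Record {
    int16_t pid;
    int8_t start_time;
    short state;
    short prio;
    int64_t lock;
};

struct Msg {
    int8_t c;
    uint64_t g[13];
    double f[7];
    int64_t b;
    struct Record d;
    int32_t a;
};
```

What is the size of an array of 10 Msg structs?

Record: @0: pid [2B, align 2] → 2; @2: start_time [1B, align 1] → 3; +1 pad (align 2); @4: state [2B, align 2] → 6; @6: prio [2B, align 2] → 8; @8: lock [8B, align 8] → 16; size 16, align 8
@0: c [1B, align 1] → 1
+7 pad (align 8)
@8: g [104B, align 8] → 112
@112: f [56B, align 8] → 168
@168: b [8B, align 8] → 176
@176: d [16B, align 8] → 192
@192: a [4B, align 4] → 196
+4 tail pad (align 8)
size 200, align 8
array of 10: 10 × 200 = 2000

2000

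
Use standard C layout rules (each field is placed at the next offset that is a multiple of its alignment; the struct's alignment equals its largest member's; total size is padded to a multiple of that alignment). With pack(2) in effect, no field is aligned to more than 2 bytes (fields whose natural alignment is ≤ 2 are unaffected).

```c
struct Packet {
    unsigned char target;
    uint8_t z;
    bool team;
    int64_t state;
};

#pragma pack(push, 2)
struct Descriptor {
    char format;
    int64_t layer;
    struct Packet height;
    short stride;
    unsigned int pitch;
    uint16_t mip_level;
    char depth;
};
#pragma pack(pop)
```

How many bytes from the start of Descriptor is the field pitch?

28

Packet: target at 0 (size 1, align 1) → ends 1; z at 1 (size 1, align 1) → ends 2; team at 2 (size 1, align 1) → ends 3; pad 5 to align 8 for state; state at 8 (size 8, align 8) → ends 16; total 16 bytes, alignment 8
format at 0 (size 1, align 1) → ends 1
pad 1 to align 2 for layer
layer at 2 (size 8, align 2) → ends 10
height at 10 (size 16, align 2) → ends 26
stride at 26 (size 2, align 2) → ends 28
pitch at 28 (size 4, align 2) → ends 32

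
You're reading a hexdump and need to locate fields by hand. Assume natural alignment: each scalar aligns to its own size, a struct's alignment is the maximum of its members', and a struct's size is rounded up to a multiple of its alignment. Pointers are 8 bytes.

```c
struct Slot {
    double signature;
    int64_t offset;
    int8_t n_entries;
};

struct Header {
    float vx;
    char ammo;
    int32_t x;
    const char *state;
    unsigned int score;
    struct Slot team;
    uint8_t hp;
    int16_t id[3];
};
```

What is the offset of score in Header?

24

Slot: @0: signature [8B, align 8] → 8; @8: offset [8B, align 8] → 16; @16: n_entries [1B, align 1] → 17; +7 tail pad (align 8); size 24, align 8
@0: vx [4B, align 4] → 4
@4: ammo [1B, align 1] → 5
+3 pad (align 4)
@8: x [4B, align 4] → 12
+4 pad (align 8)
@16: state [8B, align 8] → 24
@24: score [4B, align 4] → 28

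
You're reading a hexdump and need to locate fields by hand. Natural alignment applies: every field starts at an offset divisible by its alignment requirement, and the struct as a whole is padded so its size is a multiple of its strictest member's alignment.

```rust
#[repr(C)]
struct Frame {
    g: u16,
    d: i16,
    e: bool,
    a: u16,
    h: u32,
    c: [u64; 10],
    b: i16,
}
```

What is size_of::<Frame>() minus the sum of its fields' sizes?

g at 0 (size 2, align 2) → ends 2
d at 2 (size 2, align 2) → ends 4
e at 4 (size 1, align 1) → ends 5
pad 1 to align 2 for a
a at 6 (size 2, align 2) → ends 8
h at 8 (size 4, align 4) → ends 12
pad 4 to align 8 for c
c at 16 (size 80, align 8) → ends 96
b at 96 (size 2, align 2) → ends 98
tail pad 6 to reach multiple of 8
total 104 bytes, alignment 8
data bytes 93, size 104 → padding 11

11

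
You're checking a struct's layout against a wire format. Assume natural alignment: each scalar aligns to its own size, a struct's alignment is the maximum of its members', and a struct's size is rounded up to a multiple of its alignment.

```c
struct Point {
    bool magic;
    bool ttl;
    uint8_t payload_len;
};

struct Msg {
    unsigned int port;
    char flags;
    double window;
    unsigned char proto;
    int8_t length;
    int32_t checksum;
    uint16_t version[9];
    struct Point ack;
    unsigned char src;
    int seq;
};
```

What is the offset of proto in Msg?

Point: magic at 0 (size 1, align 1) → ends 1; ttl at 1 (size 1, align 1) → ends 2; payload_len at 2 (size 1, align 1) → ends 3; total 3 bytes, alignment 1
port at 0 (size 4, align 4) → ends 4
flags at 4 (size 1, align 1) → ends 5
pad 3 to align 8 for window
window at 8 (size 8, align 8) → ends 16
proto at 16 (size 1, align 1) → ends 17

16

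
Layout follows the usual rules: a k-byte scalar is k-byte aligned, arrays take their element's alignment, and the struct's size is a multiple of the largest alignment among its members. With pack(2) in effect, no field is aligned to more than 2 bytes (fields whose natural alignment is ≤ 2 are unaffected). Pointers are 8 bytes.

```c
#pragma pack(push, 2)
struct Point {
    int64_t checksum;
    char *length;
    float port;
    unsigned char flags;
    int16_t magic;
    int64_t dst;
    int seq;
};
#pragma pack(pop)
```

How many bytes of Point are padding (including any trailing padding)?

@0: checksum [8B, align 2] → 8
@8: length [8B, align 2] → 16
@16: port [4B, align 2] → 20
@20: flags [1B, align 1] → 21
+1 pad (align 2)
@22: magic [2B, align 2] → 24
@24: dst [8B, align 2] → 32
@32: seq [4B, align 2] → 36
size 36, align 2
data bytes 35, size 36 → padding 1

1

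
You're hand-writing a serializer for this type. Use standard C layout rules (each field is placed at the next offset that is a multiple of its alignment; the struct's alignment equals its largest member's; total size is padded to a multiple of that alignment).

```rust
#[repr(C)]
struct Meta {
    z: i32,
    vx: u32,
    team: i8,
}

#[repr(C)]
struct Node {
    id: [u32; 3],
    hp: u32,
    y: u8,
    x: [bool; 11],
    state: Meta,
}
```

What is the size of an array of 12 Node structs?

480

Meta: z at 0 (size 4, align 4) → ends 4; vx at 4 (size 4, align 4) → ends 8; team at 8 (size 1, align 1) → ends 9; tail pad 3 to reach multiple of 4; total 12 bytes, alignment 4
id at 0 (size 12, align 4) → ends 12
hp at 12 (size 4, align 4) → ends 16
y at 16 (size 1, align 1) → ends 17
x at 17 (size 11, align 1) → ends 28
state at 28 (size 12, align 4) → ends 40
total 40 bytes, alignment 4
array of 12: 12 × 40 = 480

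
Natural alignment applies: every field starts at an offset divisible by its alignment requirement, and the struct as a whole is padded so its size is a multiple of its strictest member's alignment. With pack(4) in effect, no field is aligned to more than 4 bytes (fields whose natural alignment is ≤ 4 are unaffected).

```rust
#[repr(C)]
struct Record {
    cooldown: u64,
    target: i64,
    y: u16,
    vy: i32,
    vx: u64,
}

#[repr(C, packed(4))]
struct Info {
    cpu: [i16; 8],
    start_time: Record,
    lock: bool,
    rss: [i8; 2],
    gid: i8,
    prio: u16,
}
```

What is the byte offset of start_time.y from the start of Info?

Record: cooldown at 0 (size 8, align 8) → ends 8; target at 8 (size 8, align 8) → ends 16; y at 16 (size 2, align 2) → ends 18; pad 2 to align 4 for vy; vy at 20 (size 4, align 4) → ends 24; vx at 24 (size 8, align 8) → ends 32; total 32 bytes, alignment 8
cpu at 0 (size 16, align 2) → ends 16
start_time at 16 (size 32, align 4) → ends 48
within Record: y at 16
16 + 16 = 32

32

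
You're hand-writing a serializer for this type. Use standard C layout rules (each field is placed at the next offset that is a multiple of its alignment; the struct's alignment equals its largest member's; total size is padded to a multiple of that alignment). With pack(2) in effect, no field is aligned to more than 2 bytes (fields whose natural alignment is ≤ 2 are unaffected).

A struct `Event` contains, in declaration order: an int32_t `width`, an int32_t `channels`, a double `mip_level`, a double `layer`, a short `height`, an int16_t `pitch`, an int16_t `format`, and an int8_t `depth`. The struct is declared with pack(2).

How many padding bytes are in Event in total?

1

@0: width [4B, align 2] → 4
@4: channels [4B, align 2] → 8
@8: mip_level [8B, align 2] → 16
@16: layer [8B, align 2] → 24
@24: height [2B, align 2] → 26
@26: pitch [2B, align 2] → 28
@28: format [2B, align 2] → 30
@30: depth [1B, align 1] → 31
+1 tail pad (align 2)
size 32, align 2
data bytes 31, size 32 → padding 1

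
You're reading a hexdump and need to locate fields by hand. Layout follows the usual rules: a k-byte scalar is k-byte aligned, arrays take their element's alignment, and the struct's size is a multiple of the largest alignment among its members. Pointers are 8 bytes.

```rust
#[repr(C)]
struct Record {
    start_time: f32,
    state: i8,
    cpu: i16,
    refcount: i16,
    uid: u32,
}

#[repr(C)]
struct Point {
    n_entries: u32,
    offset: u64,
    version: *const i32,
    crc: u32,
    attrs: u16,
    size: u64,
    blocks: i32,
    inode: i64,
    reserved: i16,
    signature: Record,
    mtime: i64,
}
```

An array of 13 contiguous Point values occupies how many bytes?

Record: 0..4  start_time  (4B, 4-aligned); 4..5  state  (1B, 1-aligned); 5..6  -- padding (1B); 6..8  cpu  (2B, 2-aligned); 8..10  refcount  (2B, 2-aligned); 10..12  -- padding (2B); 12..16  uid  (4B, 4-aligned); sizeof = 16, alignof = 4
0..4  n_entries  (4B, 4-aligned)
4..8  -- padding (4B)
8..16  offset  (8B, 8-aligned)
16..24  version  (8B, 8-aligned)
24..28  crc  (4B, 4-aligned)
28..30  attrs  (2B, 2-aligned)
30..32  -- padding (2B)
32..40  size  (8B, 8-aligned)
40..44  blocks  (4B, 4-aligned)
44..48  -- padding (4B)
48..56  inode  (8B, 8-aligned)
56..58  reserved  (2B, 2-aligned)
58..60  -- padding (2B)
60..76  signature  (16B, 4-aligned)
76..80  -- padding (4B)
80..88  mtime  (8B, 8-aligned)
sizeof = 88, alignof = 8
array of 13: 13 × 88 = 1144

1144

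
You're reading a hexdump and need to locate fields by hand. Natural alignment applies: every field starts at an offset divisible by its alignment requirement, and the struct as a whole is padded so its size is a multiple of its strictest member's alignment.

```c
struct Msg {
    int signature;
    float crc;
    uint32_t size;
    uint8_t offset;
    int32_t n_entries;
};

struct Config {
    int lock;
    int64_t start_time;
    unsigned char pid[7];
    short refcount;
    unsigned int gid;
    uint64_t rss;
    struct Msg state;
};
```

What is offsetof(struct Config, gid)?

28

Msg: 0..4  signature  (4B, 4-aligned); 4..8  crc  (4B, 4-aligned); 8..12  size  (4B, 4-aligned); 12..13  offset  (1B, 1-aligned); 13..16  -- padding (3B); 16..20  n_entries  (4B, 4-aligned); sizeof = 20, alignof = 4
0..4  lock  (4B, 4-aligned)
4..8  -- padding (4B)
8..16  start_time  (8B, 8-aligned)
16..23  pid  (7B, 1-aligned)
23..24  -- padding (1B)
24..26  refcount  (2B, 2-aligned)
26..28  -- padding (2B)
28..32  gid  (4B, 4-aligned)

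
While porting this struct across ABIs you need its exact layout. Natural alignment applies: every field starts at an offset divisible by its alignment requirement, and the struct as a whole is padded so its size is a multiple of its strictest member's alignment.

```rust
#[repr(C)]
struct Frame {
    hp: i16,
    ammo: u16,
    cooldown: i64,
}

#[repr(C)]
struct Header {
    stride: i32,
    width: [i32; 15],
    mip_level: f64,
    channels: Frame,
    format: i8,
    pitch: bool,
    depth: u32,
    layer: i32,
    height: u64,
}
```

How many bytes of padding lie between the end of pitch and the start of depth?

2

Frame: 0..2  hp  (2B, 2-aligned); 2..4  ammo  (2B, 2-aligned); 4..8  -- padding (4B); 8..16  cooldown  (8B, 8-aligned); sizeof = 16, alignof = 8
0..4  stride  (4B, 4-aligned)
4..64  width  (60B, 4-aligned)
64..72  mip_level  (8B, 8-aligned)
72..88  channels  (16B, 8-aligned)
88..89  format  (1B, 1-aligned)
89..90  pitch  (1B, 1-aligned)
90..92  -- padding (2B)
92..96  depth  (4B, 4-aligned)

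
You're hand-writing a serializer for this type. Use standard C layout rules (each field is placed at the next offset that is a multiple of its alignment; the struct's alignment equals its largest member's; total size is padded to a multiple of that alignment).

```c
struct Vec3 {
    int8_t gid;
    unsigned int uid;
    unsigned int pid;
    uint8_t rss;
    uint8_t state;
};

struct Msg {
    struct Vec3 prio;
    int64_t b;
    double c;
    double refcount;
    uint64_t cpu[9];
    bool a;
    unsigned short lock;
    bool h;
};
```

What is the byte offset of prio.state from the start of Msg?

Vec3: gid at 0 (size 1, align 1) → ends 1; pad 3 to align 4 for uid; uid at 4 (size 4, align 4) → ends 8; pid at 8 (size 4, align 4) → ends 12; rss at 12 (size 1, align 1) → ends 13; state at 13 (size 1, align 1) → ends 14; tail pad 2 to reach multiple of 4; total 16 bytes, alignment 4
prio at 0 (size 16, align 4) → ends 16
within Vec3: state at 13
0 + 13 = 13

13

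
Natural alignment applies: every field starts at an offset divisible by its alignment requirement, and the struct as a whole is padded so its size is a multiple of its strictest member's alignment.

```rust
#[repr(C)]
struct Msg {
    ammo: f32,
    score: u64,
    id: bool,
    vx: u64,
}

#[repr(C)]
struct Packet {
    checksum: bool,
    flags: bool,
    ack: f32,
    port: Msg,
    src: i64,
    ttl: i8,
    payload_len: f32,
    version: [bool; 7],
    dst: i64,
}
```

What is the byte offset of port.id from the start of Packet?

Msg: @0: ammo [4B, align 4] → 4; +4 pad (align 8); @8: score [8B, align 8] → 16; @16: id [1B, align 1] → 17; +7 pad (align 8); @24: vx [8B, align 8] → 32; size 32, align 8
@0: checksum [1B, align 1] → 1
@1: flags [1B, align 1] → 2
+2 pad (align 4)
@4: ack [4B, align 4] → 8
@8: port [32B, align 8] → 40
within Msg: id at 16
8 + 16 = 24

24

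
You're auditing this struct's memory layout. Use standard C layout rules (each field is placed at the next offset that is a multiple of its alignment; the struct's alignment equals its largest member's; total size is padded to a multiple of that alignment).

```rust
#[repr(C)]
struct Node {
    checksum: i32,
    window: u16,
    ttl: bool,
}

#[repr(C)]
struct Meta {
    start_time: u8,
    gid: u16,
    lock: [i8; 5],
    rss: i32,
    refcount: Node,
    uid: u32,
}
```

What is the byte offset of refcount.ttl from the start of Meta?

22

Node: @0: checksum [4B, align 4] → 4; @4: window [2B, align 2] → 6; @6: ttl [1B, align 1] → 7; +1 tail pad (align 4); size 8, align 4
@0: start_time [1B, align 1] → 1
+1 pad (align 2)
@2: gid [2B, align 2] → 4
@4: lock [5B, align 1] → 9
+3 pad (align 4)
@12: rss [4B, align 4] → 16
@16: refcount [8B, align 4] → 24
within Node: ttl at 6
16 + 6 = 22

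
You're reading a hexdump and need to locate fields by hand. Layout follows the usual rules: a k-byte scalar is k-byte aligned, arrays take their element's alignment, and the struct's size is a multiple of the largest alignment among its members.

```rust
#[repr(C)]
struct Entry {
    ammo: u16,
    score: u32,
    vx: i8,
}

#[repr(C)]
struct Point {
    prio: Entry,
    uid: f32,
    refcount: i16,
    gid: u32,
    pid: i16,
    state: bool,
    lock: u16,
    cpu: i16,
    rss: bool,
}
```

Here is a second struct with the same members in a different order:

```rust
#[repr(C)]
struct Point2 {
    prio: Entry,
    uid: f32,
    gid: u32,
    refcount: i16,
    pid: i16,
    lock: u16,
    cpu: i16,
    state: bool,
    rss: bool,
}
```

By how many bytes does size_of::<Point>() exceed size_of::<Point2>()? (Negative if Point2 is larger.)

Entry: 0..2  ammo  (2B, 2-aligned); 2..4  -- padding (2B); 4..8  score  (4B, 4-aligned); 8..9  vx  (1B, 1-aligned); 9..12  -- tail padding (3B); sizeof = 12, alignof = 4
0..12  prio  (12B, 4-aligned)
12..16  uid  (4B, 4-aligned)
16..18  refcount  (2B, 2-aligned)
18..20  -- padding (2B)
20..24  gid  (4B, 4-aligned)
24..26  pid  (2B, 2-aligned)
26..27  state  (1B, 1-aligned)
27..28  -- padding (1B)
28..30  lock  (2B, 2-aligned)
30..32  cpu  (2B, 2-aligned)
32..33  rss  (1B, 1-aligned)
33..36  -- tail padding (3B)
sizeof = 36, alignof = 4
— Point2 —
0..12  prio  (12B, 4-aligned)
12..16  uid  (4B, 4-aligned)
16..20  gid  (4B, 4-aligned)
20..22  refcount  (2B, 2-aligned)
22..24  pid  (2B, 2-aligned)
24..26  lock  (2B, 2-aligned)
26..28  cpu  (2B, 2-aligned)
28..29  state  (1B, 1-aligned)
29..30  rss  (1B, 1-aligned)
30..32  -- tail padding (2B)
sizeof = 32, alignof = 4
36 − 32 = 4

4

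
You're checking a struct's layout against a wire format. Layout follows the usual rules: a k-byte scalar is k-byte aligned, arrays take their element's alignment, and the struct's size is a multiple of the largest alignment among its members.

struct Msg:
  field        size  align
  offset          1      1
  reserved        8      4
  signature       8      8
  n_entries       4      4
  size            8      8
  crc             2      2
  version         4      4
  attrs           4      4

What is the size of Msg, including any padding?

56 bytes

0..1  offset  (1B, 1-aligned)
1..4  -- padding (3B)
4..12  reserved  (8B, 4-aligned)
12..16  -- padding (4B)
16..24  signature  (8B, 8-aligned)
24..28  n_entries  (4B, 4-aligned)
28..32  -- padding (4B)
32..40  size  (8B, 8-aligned)
40..42  crc  (2B, 2-aligned)
42..44  -- padding (2B)
44..48  version  (4B, 4-aligned)
48..52  attrs  (4B, 4-aligned)
52..56  -- tail padding (4B)
sizeof = 56, alignof = 8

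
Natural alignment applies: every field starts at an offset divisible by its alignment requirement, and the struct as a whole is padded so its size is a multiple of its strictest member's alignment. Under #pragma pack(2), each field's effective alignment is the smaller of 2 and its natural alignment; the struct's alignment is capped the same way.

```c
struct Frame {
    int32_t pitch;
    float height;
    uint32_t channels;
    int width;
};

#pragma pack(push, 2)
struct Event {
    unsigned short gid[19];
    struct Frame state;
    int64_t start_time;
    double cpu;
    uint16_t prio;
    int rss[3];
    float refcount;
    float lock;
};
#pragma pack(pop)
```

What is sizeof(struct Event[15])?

1380

Frame: @0: pitch [4B, align 4] → 4; @4: height [4B, align 4] → 8; @8: channels [4B, align 4] → 12; @12: width [4B, align 4] → 16; size 16, align 4
@0: gid [38B, align 2] → 38
@38: state [16B, align 2] → 54
@54: start_time [8B, align 2] → 62
@62: cpu [8B, align 2] → 70
@70: prio [2B, align 2] → 72
@72: rss [12B, align 2] → 84
@84: refcount [4B, align 2] → 88
@88: lock [4B, align 2] → 92
size 92, align 2
array of 15: 15 × 92 = 1380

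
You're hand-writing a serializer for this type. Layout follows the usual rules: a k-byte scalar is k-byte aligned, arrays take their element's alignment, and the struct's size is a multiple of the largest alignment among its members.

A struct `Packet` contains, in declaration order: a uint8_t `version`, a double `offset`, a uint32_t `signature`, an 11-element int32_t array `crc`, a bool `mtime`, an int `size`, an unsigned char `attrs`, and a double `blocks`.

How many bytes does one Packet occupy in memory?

0..1  version  (1B, 1-aligned)
1..8  -- padding (7B)
8..16  offset  (8B, 8-aligned)
16..20  signature  (4B, 4-aligned)
20..64  crc  (44B, 4-aligned)
64..65  mtime  (1B, 1-aligned)
65..68  -- padding (3B)
68..72  size  (4B, 4-aligned)
72..73  attrs  (1B, 1-aligned)
73..80  -- padding (7B)
80..88  blocks  (8B, 8-aligned)
sizeof = 88, alignof = 8

88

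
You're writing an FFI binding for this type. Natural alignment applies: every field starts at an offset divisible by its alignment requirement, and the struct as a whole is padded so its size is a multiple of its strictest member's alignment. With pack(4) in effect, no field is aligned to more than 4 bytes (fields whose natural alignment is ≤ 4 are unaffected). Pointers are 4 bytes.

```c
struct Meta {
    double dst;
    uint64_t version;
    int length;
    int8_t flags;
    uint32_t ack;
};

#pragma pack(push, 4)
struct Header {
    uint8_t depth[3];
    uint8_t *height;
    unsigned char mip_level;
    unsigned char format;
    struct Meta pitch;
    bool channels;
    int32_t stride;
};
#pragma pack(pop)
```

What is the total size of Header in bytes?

52

Meta: dst at 0 (size 8, align 8) → ends 8; version at 8 (size 8, align 8) → ends 16; length at 16 (size 4, align 4) → ends 20; flags at 20 (size 1, align 1) → ends 21; pad 3 to align 4 for ack; ack at 24 (size 4, align 4) → ends 28; tail pad 4 to reach multiple of 8; total 32 bytes, alignment 8
depth at 0 (size 3, align 1) → ends 3
pad 1 to align 4 for height
height at 4 (size 4, align 4) → ends 8
mip_level at 8 (size 1, align 1) → ends 9
format at 9 (size 1, align 1) → ends 10
pad 2 to align 4 for pitch
pitch at 12 (size 32, align 4) → ends 44
channels at 44 (size 1, align 1) → ends 45
pad 3 to align 4 for stride
stride at 48 (size 4, align 4) → ends 52
total 52 bytes, alignment 4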